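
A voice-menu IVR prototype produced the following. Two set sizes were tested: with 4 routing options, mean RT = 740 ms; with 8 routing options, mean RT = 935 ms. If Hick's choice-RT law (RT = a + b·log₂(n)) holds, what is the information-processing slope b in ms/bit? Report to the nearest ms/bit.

195 ms/bit

Slope: b = (935 − 740) / (log₂ 8 − log₂ 4) = 195/1.0000 = 195 ms/bit.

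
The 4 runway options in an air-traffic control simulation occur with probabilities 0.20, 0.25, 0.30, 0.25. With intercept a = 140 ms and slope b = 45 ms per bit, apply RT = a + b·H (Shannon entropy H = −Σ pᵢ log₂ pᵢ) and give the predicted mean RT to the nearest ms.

229 ms

H = 0.20·log₂(1/0.20) + 0.25·log₂(1/0.25) + 0.30·log₂(1/0.30) + 0.25·log₂(1/0.25) = 1.9855 bits.
RT = 140 + 45 × 1.9855 = 229.35 ms.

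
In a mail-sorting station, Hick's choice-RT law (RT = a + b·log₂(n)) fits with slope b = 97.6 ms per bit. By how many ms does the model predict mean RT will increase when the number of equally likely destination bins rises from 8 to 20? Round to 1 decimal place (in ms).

Only the slope matters, since a is common to both: ΔRT = b·log₂(n₂/n₁).
log₂(20) − log₂(8) = 4.3219 − 3 = 1.3219.
ΔRT = 97.6 × 1.3219 = 129.020 ms.

129.0 ms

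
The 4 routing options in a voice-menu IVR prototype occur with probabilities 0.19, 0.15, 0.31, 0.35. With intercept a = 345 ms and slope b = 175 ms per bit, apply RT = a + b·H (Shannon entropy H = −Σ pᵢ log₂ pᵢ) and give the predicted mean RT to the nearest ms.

681 ms

H = 0.19·log₂(1/0.19) + 0.15·log₂(1/0.15) + 0.31·log₂(1/0.31) + 0.35·log₂(1/0.35) = 1.9197 bits.
RT = 345 + 175 × 1.9197 = 680.94 ms.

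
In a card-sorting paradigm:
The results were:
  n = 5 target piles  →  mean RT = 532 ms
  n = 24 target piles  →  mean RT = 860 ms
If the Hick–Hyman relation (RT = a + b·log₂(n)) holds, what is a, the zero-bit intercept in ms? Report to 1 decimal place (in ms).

195.5 ms

Slope: b = (860 − 532) / (log₂ 24 − log₂ 5) = 328/2.2630 = 144.938 ms/bit.
a = RT₁ − b·log₂ n₁ = 532 − 144.938 × 2.3219 = 195.464 ms.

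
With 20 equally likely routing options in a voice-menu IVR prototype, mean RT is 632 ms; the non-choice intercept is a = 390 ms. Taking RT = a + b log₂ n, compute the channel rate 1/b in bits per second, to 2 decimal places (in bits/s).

17.86 bits/s

Choice component = 632 − 390 = 242 ms over log₂(20) = 4.3219 bits.
b = 242 / 4.3219 = 55.994 ms/bit, so 1/b = 17.859 bits/s.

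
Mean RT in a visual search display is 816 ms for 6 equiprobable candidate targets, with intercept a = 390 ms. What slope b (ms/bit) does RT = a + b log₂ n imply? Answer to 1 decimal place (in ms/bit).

164.8 ms/bit

b = (816 − 390) / log₂(6) = 426 / 2.5850 = 164.799 ms/bit.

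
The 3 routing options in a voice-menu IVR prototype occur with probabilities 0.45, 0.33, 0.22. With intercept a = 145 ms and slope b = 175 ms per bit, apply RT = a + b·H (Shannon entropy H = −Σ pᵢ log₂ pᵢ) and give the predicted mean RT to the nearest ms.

Entropy contributions −pᵢ log₂ pᵢ: 0.5184, 0.5278, 0.4806; sum H = 1.5268 bits.
RT = a + bH = 145 + 175·1.5268 = 412.19 ms.

412 ms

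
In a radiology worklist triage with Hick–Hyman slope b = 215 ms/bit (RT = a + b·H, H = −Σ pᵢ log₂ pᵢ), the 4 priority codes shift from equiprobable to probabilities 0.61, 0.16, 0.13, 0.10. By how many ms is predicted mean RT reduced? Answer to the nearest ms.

Equiprobable entropy H₀ = log₂ 4 = 2.0000 bits.
Skewed entropy H = −Σ pᵢ log₂ pᵢ = 1.5729 bits.
ΔRT = b·(H₀ − H) = 215 × 0.4271 = 91.84 ms.

92 ms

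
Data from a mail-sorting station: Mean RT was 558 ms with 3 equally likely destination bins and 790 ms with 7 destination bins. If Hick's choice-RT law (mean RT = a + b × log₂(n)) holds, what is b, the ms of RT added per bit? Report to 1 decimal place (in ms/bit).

189.8 ms/bit

Slope: b = (790 − 558) / (log₂ 7 − log₂ 3) = 232/1.2224 = 189.792 ms/bit.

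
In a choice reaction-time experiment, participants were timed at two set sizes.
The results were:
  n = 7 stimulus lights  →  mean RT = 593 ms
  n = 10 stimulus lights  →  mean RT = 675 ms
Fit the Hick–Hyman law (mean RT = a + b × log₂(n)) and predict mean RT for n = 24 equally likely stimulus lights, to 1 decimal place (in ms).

Solve the two-equation system in a and b:
  b = (675 − 593) / (log₂ 10 − log₂ 7) = 82 / (3.3219 − 2.8074) = 159.355 ms/bit
  a = 593 − 159.355 × 2.8074 = 145.633 ms
Then RT(24) = 145.633 + 159.355 × log₂ 24 = 145.633 + 159.355 × 4.5850 ≈ 876.271 ms.

876.3 ms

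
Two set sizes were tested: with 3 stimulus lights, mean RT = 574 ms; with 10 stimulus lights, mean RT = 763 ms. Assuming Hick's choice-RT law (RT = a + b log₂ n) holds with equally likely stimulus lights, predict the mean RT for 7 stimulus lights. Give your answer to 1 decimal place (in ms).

Solve the two-equation system in a and b:
  b = (763 − 574) / (log₂ 10 − log₂ 3) = 189 / (3.3219 − 1.5850) = 108.810 ms/bit
  a = 574 − 108.810 × 1.5850 = 401.540 ms
Then RT(7) = 401.540 + 108.810 × log₂ 7 = 401.540 + 108.810 × 2.8074 ≈ 707.009 ms.

707.0 ms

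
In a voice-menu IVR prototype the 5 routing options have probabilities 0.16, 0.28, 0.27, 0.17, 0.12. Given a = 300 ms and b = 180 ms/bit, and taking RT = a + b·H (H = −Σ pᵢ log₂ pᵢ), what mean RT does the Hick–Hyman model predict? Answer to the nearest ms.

H = 0.16·log₂(1/0.16) + 0.28·log₂(1/0.28) + 0.27·log₂(1/0.27) + 0.17·log₂(1/0.17) + 0.12·log₂(1/0.12) = 2.2489 bits.
RT = 300 + 180 × 2.2489 = 704.80 ms.

705 ms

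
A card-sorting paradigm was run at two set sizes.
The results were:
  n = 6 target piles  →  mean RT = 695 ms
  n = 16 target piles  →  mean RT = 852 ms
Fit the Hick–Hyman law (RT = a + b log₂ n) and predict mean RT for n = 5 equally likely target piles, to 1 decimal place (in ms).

Solve the two-equation system in a and b:
  b = (852 − 695) / (log₂ 16 − log₂ 6) = 157 / (4 − 2.5850) = 110.951 ms/bit
  a = 695 − 110.951 × 2.5850 = 408.196 ms
Then RT(5) = 408.196 + 110.951 × log₂ 5 = 408.196 + 110.951 × 2.3219 ≈ 665.816 ms.

665.8 ms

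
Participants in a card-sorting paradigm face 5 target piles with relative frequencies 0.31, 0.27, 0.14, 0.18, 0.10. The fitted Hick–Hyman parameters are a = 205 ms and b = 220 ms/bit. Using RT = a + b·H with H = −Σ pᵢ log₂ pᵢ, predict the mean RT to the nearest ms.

H = 0.31·log₂(1/0.31) + 0.27·log₂(1/0.27) + 0.14·log₂(1/0.14) + 0.18·log₂(1/0.18) + 0.10·log₂(1/0.10) = 2.2084 bits.
RT = 205 + 220 × 2.2084 = 690.85 ms.

691 ms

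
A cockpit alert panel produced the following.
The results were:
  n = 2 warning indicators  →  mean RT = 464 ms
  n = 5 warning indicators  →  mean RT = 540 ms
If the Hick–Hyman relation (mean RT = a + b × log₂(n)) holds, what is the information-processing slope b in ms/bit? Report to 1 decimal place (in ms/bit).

The slope on a log₂ axis is (540 − 464) / (2.3219 − 1) = 57.492 ms/bit.

57.5 ms/bit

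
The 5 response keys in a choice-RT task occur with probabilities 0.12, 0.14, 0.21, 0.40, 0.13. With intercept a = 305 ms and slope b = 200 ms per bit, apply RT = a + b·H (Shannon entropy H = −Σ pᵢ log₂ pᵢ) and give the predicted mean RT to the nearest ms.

Entropy contributions −pᵢ log₂ pᵢ: 0.3671, 0.3971, 0.4728, 0.5288, 0.3826; sum H = 2.1484 bits.
RT = a + bH = 305 + 200·2.1484 = 734.68 ms.

735 ms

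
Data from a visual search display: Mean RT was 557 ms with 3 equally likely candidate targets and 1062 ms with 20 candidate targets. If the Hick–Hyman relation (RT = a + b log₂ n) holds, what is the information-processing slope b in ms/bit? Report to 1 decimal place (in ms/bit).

184.5 ms/bit

The slope on a log₂ axis is (1062 − 557) / (4.3219 − 1.5850) = 184.511 ms/bit.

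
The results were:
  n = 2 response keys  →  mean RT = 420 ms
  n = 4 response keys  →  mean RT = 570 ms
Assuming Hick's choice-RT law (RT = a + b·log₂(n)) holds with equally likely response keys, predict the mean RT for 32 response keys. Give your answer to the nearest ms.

With log₂ n on the abscissa the relation is linear; from the two conditions:
  b = (570 − 420) / (log₂ 4 − log₂ 2) = 150 / (2 − 1) = 150 ms/bit
  a = 420 − 150 × 1 = 270 ms
Then RT(32) = 270 + 150 × log₂ 32 = 270 + 150 × 5 ≈ 1020.000 ms.

1020 ms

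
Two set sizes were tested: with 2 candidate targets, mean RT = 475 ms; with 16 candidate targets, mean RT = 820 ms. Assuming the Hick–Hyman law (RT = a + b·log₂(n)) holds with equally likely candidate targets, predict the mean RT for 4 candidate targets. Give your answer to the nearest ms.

With log₂ n on the abscissa the relation is linear; from the two conditions:
  b = (820 − 475) / (log₂ 16 − log₂ 2) = 345 / (4 − 1) = 115 ms/bit
  a = 475 − 115 × 1 = 360 ms
Then RT(4) = 360 + 115 × log₂ 4 = 360 + 115 × 2 ≈ 590.000 ms.

590 ms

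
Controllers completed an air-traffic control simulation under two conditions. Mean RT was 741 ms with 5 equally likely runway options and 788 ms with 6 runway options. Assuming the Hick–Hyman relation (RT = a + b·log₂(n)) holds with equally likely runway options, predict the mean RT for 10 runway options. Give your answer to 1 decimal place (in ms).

With log₂ n on the abscissa the relation is linear; from the two conditions:
  b = (788 − 741) / (log₂ 6 − log₂ 5) = 47 / (2.5850 − 2.3219) = 178.684 ms/bit
  a = 741 − 178.684 × 2.3219 = 326.109 ms
Then RT(10) = 326.109 + 178.684 × log₂ 10 = 326.109 + 178.684 × 3.3219 ≈ 919.684 ms.

919.7 ms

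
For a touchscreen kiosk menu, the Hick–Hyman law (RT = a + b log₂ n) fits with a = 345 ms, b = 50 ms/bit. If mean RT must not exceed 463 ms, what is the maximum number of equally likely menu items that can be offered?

Information budget: (463 − 345)/50 = 2.3600 bits, so n ≤ 2^2.3600 = 5.134 → at most 5.

5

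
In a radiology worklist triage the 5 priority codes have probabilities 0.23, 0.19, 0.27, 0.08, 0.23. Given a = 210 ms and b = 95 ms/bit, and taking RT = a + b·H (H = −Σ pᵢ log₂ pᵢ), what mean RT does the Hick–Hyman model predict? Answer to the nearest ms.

Entropy contributions −pᵢ log₂ pᵢ: 0.4877, 0.4552, 0.5100, 0.2915, 0.4877; sum H = 2.2321 bits.
RT = a + bH = 210 + 95·2.2321 = 422.05 ms.

422 ms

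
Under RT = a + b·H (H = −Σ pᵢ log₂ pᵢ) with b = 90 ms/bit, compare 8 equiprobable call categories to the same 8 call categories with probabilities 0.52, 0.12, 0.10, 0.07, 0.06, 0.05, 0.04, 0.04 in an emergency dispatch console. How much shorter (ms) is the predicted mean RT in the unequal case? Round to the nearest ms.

Equiprobable entropy H₀ = log₂ 8 = 3.0000 bits.
Skewed entropy H = −Σ pᵢ log₂ pᵢ = 2.2895 bits.
ΔRT = b·(H₀ − H) = 90 × 0.7105 = 63.94 ms.

64 ms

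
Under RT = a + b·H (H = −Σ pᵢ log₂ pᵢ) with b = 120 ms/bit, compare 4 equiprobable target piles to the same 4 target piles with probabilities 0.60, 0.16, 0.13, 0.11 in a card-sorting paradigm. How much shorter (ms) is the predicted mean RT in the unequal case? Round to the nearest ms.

The RT saving is b·ΔH. Equiprobable H₀ = log₂(4) = 2.0000 bits; with the given probabilities H = 1.5981 bits.
b·(H₀ − H) = 120 × (2.0000 − 1.5981) = 48.22 ms.

48 ms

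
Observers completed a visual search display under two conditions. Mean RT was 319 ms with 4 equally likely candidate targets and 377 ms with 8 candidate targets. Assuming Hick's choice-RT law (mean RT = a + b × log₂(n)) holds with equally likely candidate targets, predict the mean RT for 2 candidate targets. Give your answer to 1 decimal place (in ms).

RT is linear in log₂ n, so two points fix the line:
  b = (377 − 319) / (log₂ 8 − log₂ 4) = 58 / (3 − 2) = 58.000 ms/bit
  a = 319 − 58.000 × 2 = 203.000 ms
Then RT(2) = 203.000 + 58.000 × log₂ 2 = 203.000 + 58.000 × 1 ≈ 261.000 ms.

261.0 ms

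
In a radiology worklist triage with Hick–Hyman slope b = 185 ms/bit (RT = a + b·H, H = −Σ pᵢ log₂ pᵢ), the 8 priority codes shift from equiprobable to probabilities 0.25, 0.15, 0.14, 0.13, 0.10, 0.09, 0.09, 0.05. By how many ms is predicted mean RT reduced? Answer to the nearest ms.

25 ms

Equiprobable entropy H₀ = log₂ 8 = 3.0000 bits.
Skewed entropy H = −Σ pᵢ log₂ pᵢ = 2.8639 bits.
ΔRT = b·(H₀ − H) = 185 × 0.1361 = 25.18 ms.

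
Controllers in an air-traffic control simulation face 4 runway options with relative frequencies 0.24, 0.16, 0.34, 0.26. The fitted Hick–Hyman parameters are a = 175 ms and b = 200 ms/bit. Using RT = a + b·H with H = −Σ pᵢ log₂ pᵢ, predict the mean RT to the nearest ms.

565 ms

H = 0.24·log₂(1/0.24) + 0.16·log₂(1/0.16) + 0.34·log₂(1/0.34) + 0.26·log₂(1/0.26) = 1.9516 bits.
RT = 175 + 200 × 1.9516 = 565.32 ms.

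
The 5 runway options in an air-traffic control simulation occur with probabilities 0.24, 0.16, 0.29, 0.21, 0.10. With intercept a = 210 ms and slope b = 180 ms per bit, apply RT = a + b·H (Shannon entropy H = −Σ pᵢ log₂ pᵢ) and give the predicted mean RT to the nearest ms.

613 ms

H = 0.24·log₂(1/0.24) + 0.16·log₂(1/0.16) + 0.29·log₂(1/0.29) + 0.21·log₂(1/0.21) + 0.10·log₂(1/0.10) = 2.2401 bits.
RT = 210 + 180 × 2.2401 = 613.21 ms.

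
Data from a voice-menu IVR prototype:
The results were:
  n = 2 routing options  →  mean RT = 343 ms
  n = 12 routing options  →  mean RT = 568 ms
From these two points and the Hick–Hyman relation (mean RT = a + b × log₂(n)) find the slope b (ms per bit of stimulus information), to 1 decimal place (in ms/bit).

The slope on a log₂ axis is (568 − 343) / (3.5850 − 1) = 87.042 ms/bit.

87.0 ms/bit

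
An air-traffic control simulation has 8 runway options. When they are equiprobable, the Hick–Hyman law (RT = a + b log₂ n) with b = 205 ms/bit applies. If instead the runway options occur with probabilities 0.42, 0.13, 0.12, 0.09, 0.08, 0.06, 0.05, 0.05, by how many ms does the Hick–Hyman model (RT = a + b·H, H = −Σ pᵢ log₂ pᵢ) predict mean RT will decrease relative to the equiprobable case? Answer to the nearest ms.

The RT saving is b·ΔH. Equiprobable H₀ = log₂(8) = 3.0000 bits; with the given probabilities H = 2.5552 bits.
b·(H₀ − H) = 205 × (3.0000 − 2.5552) = 91.17 ms.

91 ms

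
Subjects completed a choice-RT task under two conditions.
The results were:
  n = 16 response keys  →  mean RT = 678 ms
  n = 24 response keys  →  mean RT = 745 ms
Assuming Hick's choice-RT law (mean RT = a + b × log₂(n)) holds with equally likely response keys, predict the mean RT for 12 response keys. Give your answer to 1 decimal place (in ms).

630.5 ms

RT is linear in log₂ n, so two points fix the line:
  b = (745 − 678) / (log₂ 24 − log₂ 16) = 67 / (4.5850 − 4) = 114.537 ms/bit
  a = 678 − 114.537 × 4 = 219.851 ms
Then RT(12) = 219.851 + 114.537 × log₂ 12 = 219.851 + 114.537 × 3.5850 ≈ 630.463 ms.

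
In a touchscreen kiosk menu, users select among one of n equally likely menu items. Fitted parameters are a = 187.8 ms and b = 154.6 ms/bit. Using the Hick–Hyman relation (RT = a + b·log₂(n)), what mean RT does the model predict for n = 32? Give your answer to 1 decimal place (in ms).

log₂(32) = 5 bits, so RT = 187.8 + 154.6 × 5 ≈ 960.800 ms.

960.8 ms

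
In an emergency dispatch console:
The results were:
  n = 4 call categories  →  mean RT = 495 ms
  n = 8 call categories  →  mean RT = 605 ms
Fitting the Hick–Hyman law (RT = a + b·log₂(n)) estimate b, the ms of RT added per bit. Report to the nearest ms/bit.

110 ms/bit

The slope on a log₂ axis is (605 − 495) / (3 − 2) = 110 ms/bit.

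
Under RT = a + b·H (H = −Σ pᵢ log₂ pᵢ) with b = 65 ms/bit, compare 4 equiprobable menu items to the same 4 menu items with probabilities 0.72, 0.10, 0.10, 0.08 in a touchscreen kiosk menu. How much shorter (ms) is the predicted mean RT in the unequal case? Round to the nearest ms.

The RT saving is b·ΔH. Equiprobable H₀ = log₂(4) = 2.0000 bits; with the given probabilities H = 1.2971 bits.
b·(H₀ − H) = 65 × (2.0000 − 1.2971) = 45.69 ms.

46 ms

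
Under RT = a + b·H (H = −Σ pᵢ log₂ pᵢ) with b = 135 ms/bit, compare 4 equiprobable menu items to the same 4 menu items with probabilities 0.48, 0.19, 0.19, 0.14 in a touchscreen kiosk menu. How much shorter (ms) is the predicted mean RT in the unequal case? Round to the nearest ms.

Equiprobable entropy H₀ = log₂ 4 = 2.0000 bits.
Skewed entropy H = −Σ pᵢ log₂ pᵢ = 1.8158 bits.
ΔRT = b·(H₀ − H) = 135 × 0.1842 = 24.86 ms.

25 ms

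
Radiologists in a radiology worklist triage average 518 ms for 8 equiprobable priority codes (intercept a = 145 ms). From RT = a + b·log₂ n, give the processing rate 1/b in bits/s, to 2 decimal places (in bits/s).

8.04 bits/s

b = (518 − 145)/log₂ 8 = 373/3 = 124.333 ms per bit = 0.12433 s/bit; the reciprocal is 8.043 bits/s.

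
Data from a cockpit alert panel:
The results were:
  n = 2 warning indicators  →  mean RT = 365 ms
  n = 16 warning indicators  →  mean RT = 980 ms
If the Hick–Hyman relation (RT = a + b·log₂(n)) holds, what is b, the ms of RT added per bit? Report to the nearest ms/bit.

b = (RT₂ − RT₁)/(log₂ n₂ − log₂ n₁) = (980 − 365)/(4 − 1) = 205 ms/bit.

205 ms/bit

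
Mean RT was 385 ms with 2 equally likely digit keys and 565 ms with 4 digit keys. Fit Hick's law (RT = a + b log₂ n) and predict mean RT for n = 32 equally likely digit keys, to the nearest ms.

RT is linear in log₂ n, so two points fix the line:
  b = (565 − 385) / (log₂ 4 − log₂ 2) = 180 / (2 − 1) = 180 ms/bit
  a = 385 − 180 × 1 = 205 ms
Then RT(32) = 205 + 180 × log₂ 32 = 205 + 180 × 5 ≈ 1105.000 ms.

1105 ms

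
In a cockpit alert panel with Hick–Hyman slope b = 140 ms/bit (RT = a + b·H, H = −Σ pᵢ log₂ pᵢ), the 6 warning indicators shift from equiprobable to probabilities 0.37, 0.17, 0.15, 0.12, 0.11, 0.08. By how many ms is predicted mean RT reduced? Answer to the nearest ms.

Equiprobable entropy H₀ = log₂ 6 = 2.5850 bits.
Skewed entropy H = −Σ pᵢ log₂ pᵢ = 2.3847 bits.
ΔRT = b·(H₀ − H) = 140 × 0.2002 = 28.03 ms.

28 ms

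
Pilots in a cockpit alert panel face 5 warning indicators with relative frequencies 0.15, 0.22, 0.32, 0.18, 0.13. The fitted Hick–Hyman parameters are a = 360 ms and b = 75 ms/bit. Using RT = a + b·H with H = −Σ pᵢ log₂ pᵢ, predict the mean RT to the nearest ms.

H = 0.15·log₂(1/0.15) + 0.22·log₂(1/0.22) + 0.32·log₂(1/0.32) + 0.18·log₂(1/0.18) + 0.13·log₂(1/0.13) = 2.2451 bits.
RT = 360 + 75 × 2.2451 = 528.38 ms.

528 ms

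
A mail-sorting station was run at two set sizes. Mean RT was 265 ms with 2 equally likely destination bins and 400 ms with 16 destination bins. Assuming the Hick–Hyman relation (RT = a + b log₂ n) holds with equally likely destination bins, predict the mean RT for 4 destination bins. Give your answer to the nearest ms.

310 ms

With log₂ n on the abscissa the relation is linear; from the two conditions:
  b = (400 − 265) / (log₂ 16 − log₂ 2) = 135 / (4 − 1) = 45 ms/bit
  a = 265 − 45 × 1 = 220 ms
Then RT(4) = 220 + 45 × log₂ 4 = 220 + 45 × 2 ≈ 310.000 ms.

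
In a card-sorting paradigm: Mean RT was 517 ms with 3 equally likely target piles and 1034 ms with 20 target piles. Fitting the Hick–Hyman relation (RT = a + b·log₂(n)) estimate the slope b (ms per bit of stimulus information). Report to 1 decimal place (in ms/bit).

188.9 ms/bit

The slope on a log₂ axis is (1034 − 517) / (4.3219 − 1.5850) = 188.895 ms/bit.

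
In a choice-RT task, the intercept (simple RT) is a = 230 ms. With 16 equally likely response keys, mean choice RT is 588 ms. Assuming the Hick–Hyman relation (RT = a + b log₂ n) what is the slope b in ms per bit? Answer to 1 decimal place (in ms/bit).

16 alternatives carry log₂ 16 = 4 bits; the choice cost is 588 − 230 = 358 ms, so b = 358/4 = 89.500 ms/bit.

89.5 ms/bit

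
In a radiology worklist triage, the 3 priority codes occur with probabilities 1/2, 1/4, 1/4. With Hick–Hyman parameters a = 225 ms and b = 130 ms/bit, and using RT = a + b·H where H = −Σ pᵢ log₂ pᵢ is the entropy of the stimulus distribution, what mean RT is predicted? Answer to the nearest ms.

420 ms

H = −Σ pᵢ log₂ pᵢ = 0.5·1 + 0.25·2 + 0.25·2 = 1.500 bits.
RT = 225 + 130 × 1.500 = 420.00 ms.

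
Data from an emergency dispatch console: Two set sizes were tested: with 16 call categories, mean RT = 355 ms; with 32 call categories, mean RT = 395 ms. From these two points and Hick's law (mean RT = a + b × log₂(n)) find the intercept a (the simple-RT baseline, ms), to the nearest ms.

195 ms

Slope: b = (395 − 355) / (log₂ 32 − log₂ 16) = 40/1.0000 = 40 ms/bit.
a = RT₁ − b·log₂ n₁ = 355 − 40 × 4 = 195.000 ms.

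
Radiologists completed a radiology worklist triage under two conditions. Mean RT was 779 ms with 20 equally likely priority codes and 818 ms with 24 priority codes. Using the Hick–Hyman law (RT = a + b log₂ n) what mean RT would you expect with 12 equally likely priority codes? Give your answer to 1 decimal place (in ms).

669.7 ms

With log₂ n on the abscissa the relation is linear; from the two conditions:
  b = (818 − 779) / (log₂ 24 − log₂ 20) = 39 / (4.5850 − 4.3219) = 148.270 ms/bit
  a = 779 − 148.270 × 4.3219 = 138.190 ms
Then RT(12) = 138.190 + 148.270 × log₂ 12 = 138.190 + 148.270 × 3.5850 ≈ 669.730 ms.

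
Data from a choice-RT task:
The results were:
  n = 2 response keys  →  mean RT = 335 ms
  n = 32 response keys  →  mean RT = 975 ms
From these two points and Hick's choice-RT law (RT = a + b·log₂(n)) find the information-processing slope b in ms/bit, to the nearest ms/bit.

b = (RT₂ − RT₁)/(log₂ n₂ − log₂ n₁) = (975 − 335)/(5 − 1) = 160 ms/bit.

160 ms/bit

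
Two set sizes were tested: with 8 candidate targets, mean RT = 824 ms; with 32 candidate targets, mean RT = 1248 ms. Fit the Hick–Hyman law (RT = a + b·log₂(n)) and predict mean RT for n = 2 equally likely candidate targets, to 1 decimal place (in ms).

Fit slope and intercept:
  b = (1248 − 824) / (log₂ 32 − log₂ 8) = 424 / (5 − 3) = 212.000 ms/bit
  a = 824 − 212.000 × 3 = 188.000 ms
Then RT(2) = 188.000 + 212.000 × log₂ 2 = 188.000 + 212.000 × 1 ≈ 400.000 ms.

400.0 ms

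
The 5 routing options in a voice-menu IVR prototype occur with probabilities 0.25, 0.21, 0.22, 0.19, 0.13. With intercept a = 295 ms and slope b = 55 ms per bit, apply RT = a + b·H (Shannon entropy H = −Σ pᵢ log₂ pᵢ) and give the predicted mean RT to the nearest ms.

H = 0.25·log₂(1/0.25) + 0.21·log₂(1/0.21) + 0.22·log₂(1/0.22) + 0.19·log₂(1/0.19) + 0.13·log₂(1/0.13) = 2.2913 bits.
RT = 295 + 55 × 2.2913 = 421.02 ms.

421 ms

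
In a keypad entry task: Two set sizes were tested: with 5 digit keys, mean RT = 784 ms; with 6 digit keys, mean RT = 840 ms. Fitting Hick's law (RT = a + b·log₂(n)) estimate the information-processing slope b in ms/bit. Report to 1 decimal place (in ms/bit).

212.9 ms/bit

Slope: b = (840 − 784) / (log₂ 6 − log₂ 5) = 56/0.2630 = 212.900 ms/bit.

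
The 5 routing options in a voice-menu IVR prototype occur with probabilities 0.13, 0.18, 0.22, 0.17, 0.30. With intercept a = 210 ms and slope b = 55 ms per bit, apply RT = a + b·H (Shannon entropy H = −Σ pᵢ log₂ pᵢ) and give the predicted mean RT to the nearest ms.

335 ms

H = 0.13·log₂(1/0.13) + 0.18·log₂(1/0.18) + 0.22·log₂(1/0.22) + 0.17·log₂(1/0.17) + 0.30·log₂(1/0.30) = 2.2642 bits.
RT = 210 + 55 × 2.2642 = 334.53 ms.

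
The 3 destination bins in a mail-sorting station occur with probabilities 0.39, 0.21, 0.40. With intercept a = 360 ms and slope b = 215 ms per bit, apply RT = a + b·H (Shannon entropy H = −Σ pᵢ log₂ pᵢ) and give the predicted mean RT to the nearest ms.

689 ms

H = 0.39·log₂(1/0.39) + 0.21·log₂(1/0.21) + 0.40·log₂(1/0.40) = 1.5314 bits.
RT = 360 + 215 × 1.5314 = 689.25 ms.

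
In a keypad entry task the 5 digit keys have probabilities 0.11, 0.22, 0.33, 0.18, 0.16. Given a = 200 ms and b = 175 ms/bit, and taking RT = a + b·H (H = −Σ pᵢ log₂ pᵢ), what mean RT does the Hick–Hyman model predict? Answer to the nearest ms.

590 ms

Entropy contributions −pᵢ log₂ pᵢ: 0.3503, 0.4806, 0.5278, 0.4453, 0.4230; sum H = 2.2270 bits.
RT = a + bH = 200 + 175·2.2270 = 589.73 ms.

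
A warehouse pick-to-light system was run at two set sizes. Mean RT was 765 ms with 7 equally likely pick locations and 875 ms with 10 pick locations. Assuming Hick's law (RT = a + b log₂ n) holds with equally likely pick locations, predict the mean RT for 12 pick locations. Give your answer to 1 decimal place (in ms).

Fit slope and intercept:
  b = (875 − 765) / (log₂ 10 − log₂ 7) = 110 / (3.3219 − 2.8074) = 213.769 ms/bit
  a = 765 − 213.769 × 2.8074 = 164.873 ms
Then RT(12) = 164.873 + 213.769 × log₂ 12 = 164.873 + 213.769 × 3.5850 ≈ 931.229 ms.

931.2 ms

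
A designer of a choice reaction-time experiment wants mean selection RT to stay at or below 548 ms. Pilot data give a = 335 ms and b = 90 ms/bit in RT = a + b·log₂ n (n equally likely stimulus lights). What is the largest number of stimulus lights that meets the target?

5

90·log₂ n ≤ 548 − 335 = 213, giving log₂ n ≤ 2.3667 and n ≤ 5.157. The largest whole number is 5.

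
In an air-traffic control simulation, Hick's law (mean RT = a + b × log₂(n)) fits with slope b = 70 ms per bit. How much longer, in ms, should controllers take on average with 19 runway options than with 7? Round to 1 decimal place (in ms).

100.8 ms

The intercept a cancels: ΔRT = b·(log₂ n₂ − log₂ n₁) = b·log₂(n₂/n₁).
log₂(19) − log₂(7) = 4.2479 − 2.8074 = 1.4406.
ΔRT = 70 × 1.4406 = 100.840 ms.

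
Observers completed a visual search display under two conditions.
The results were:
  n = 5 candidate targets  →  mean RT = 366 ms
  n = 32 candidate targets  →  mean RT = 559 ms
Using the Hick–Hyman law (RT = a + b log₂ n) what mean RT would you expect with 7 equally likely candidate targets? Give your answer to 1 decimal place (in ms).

401.0 ms

Solve the two-equation system in a and b:
  b = (559 − 366) / (log₂ 32 − log₂ 5) = 193 / (5 − 2.3219) = 72.067 ms/bit
  a = 366 − 72.067 × 2.3219 = 198.666 ms
Then RT(7) = 198.666 + 72.067 × log₂ 7 = 198.666 + 72.067 × 2.8074 ≈ 400.983 ms.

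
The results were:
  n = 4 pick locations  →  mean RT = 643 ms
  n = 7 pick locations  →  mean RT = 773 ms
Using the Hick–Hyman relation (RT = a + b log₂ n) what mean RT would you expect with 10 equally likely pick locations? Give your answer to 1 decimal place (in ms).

Solve the two-equation system in a and b:
  b = (773 − 643) / (log₂ 7 − log₂ 4) = 130 / (2.8074 − 2) = 161.020 ms/bit
  a = 643 − 161.020 × 2 = 320.961 ms
Then RT(10) = 320.961 + 161.020 × log₂ 10 = 320.961 + 161.020 × 3.3219 ≈ 855.856 ms.

855.9 ms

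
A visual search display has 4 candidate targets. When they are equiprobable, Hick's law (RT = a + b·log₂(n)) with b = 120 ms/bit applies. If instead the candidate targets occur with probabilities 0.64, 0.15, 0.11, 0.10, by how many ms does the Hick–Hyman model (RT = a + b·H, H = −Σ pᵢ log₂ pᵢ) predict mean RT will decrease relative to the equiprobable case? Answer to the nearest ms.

The RT saving is b·ΔH. Equiprobable H₀ = log₂(4) = 2.0000 bits; with the given probabilities H = 1.5051 bits.
b·(H₀ − H) = 120 × (2.0000 − 1.5051) = 59.39 ms.

59 ms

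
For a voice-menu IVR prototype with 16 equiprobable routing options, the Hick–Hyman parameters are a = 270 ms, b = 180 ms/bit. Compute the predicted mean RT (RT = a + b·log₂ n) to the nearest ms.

log₂(16) = 4 bits, so RT = 270 + 180 × 4 ≈ 990.000 ms.

990 ms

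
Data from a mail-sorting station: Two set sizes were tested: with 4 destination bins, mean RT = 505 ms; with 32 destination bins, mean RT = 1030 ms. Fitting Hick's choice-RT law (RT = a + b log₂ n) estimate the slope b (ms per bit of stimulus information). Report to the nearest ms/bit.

Slope: b = (1030 − 505) / (log₂ 32 − log₂ 4) = 525/3.0000 = 175 ms/bit.

175 ms/bit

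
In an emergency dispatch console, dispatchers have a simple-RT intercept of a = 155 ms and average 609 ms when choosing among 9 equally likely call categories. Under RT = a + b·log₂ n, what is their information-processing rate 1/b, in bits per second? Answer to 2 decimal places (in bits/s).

Choice component = 609 − 155 = 454 ms over log₂(9) = 3.1699 bits.
b = 454 / 3.1699 = 143.221 ms/bit, so 1/b = 6.982 bits/s.

6.98 bits/s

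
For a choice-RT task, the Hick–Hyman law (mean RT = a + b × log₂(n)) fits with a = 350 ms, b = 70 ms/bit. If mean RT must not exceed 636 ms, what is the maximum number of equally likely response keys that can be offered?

Set 350 + 70·log₂ n ≤ 636 → log₂ n ≤ (636 − 350)/70 = 4.0857.
So n ≤ 2^4.0857 = 16.979; the largest integer n is 16.

16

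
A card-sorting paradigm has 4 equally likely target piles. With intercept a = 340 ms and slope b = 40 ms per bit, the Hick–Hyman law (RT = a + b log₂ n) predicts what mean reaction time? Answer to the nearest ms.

log₂(4) = 2 bits, so RT = 340 + 40 × 2 ≈ 420.000 ms.

420 ms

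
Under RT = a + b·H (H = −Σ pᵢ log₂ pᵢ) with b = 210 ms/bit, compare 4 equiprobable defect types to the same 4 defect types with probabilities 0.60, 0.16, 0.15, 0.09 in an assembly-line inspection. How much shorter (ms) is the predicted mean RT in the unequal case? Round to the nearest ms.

The RT saving is b·ΔH. Equiprobable H₀ = log₂(4) = 2.0000 bits; with the given probabilities H = 1.5884 bits.
b·(H₀ − H) = 210 × (2.0000 − 1.5884) = 86.44 ms.

86 ms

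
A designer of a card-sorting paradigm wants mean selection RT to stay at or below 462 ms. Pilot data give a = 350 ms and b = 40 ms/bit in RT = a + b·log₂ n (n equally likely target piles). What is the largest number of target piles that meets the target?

6

40·log₂ n ≤ 462 − 350 = 112, giving log₂ n ≤ 2.8000 and n ≤ 6.964. The largest whole number is 6.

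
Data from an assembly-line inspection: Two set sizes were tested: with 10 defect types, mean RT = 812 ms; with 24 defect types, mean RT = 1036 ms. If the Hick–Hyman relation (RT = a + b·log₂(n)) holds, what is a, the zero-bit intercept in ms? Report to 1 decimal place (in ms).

222.9 ms

The slope on a log₂ axis is (1036 − 812) / (4.5850 − 3.3219) = 177.351 ms/bit.
a = RT₁ − b·log₂ n₁ = 812 − 177.351 × 3.3219 = 222.854 ms.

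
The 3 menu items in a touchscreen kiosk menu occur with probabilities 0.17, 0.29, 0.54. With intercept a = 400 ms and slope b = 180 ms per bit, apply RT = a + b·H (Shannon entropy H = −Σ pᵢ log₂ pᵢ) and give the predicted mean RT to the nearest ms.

658 ms

H = 0.17·log₂(1/0.17) + 0.29·log₂(1/0.29) + 0.54·log₂(1/0.54) = 1.4325 bits.
RT = 400 + 180 × 1.4325 = 657.86 ms.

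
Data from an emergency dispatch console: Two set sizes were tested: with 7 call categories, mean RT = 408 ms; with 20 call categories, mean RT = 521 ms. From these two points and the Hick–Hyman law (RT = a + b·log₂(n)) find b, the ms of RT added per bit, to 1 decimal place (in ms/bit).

Slope: b = (521 − 408) / (log₂ 20 − log₂ 7) = 113/1.5146 = 74.608 ms/bit.

74.6 ms/bit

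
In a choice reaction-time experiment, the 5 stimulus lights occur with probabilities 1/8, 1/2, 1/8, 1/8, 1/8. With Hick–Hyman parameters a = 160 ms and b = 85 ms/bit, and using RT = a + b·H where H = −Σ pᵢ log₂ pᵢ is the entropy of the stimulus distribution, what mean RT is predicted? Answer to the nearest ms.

Each term −pᵢ log₂ pᵢ: 0.125·3 + 0.5·1 + 0.125·3 + 0.125·3 + 0.125·3; summed, H = 2.000 bits.
Mean RT = a + bH = 160 + 85·2.000 = 330.00 ms.

330 ms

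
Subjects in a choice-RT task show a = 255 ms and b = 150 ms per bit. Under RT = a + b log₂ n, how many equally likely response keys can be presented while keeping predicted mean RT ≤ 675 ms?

6

Set 255 + 150·log₂ n ≤ 675 → log₂ n ≤ (675 − 255)/150 = 2.8000.
So n ≤ 2^2.8000 = 6.964; the largest integer n is 6.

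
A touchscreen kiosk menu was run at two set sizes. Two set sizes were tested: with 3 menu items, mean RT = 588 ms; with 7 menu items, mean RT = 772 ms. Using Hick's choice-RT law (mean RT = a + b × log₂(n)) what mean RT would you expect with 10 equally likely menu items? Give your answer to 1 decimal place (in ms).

Solve the two-equation system in a and b:
  b = (772 − 588) / (log₂ 7 − log₂ 3) = 184 / (2.8074 − 1.5850) = 150.524 ms/bit
  a = 588 − 150.524 × 1.5850 = 349.424 ms
Then RT(10) = 349.424 + 150.524 × log₂ 10 = 349.424 + 150.524 × 3.3219 ≈ 849.456 ms.

849.5 ms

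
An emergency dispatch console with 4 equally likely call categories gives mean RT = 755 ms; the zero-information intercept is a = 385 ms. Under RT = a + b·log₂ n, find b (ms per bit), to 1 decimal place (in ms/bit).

185.0 ms/bit

b = (755 − 385) / log₂(4) = 370 / 2 = 185.000 ms/bit.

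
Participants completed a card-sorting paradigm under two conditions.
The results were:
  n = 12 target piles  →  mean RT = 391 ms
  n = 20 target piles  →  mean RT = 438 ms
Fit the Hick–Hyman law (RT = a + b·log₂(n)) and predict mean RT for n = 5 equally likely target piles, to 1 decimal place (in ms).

Fit slope and intercept:
  b = (438 − 391) / (log₂ 20 − log₂ 12) = 47 / (4.3219 − 3.5850) = 63.775 ms/bit
  a = 391 − 63.775 × 3.5850 = 162.369 ms
Then RT(5) = 162.369 + 63.775 × log₂ 5 = 162.369 + 63.775 × 2.3219 ≈ 310.450 ms.

310.4 ms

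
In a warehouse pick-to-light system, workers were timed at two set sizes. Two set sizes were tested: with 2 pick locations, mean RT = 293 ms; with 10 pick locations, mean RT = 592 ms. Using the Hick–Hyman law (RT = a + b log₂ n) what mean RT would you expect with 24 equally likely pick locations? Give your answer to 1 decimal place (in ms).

With log₂ n on the abscissa the relation is linear; from the two conditions:
  b = (592 − 293) / (log₂ 10 − log₂ 2) = 299 / (3.3219 − 1) = 128.772 ms/bit
  a = 293 − 128.772 × 1 = 164.228 ms
Then RT(24) = 164.228 + 128.772 × log₂ 24 = 164.228 + 128.772 × 4.5850 ≈ 754.644 ms.

754.6 ms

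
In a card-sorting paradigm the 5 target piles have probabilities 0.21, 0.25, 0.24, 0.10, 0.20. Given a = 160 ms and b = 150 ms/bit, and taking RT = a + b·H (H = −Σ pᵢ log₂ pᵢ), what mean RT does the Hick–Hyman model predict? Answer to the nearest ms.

Entropy contributions −pᵢ log₂ pᵢ: 0.4728, 0.5000, 0.4941, 0.3322, 0.4644; sum H = 2.2635 bits.
RT = a + bH = 160 + 150·2.2635 = 499.53 ms.

500 ms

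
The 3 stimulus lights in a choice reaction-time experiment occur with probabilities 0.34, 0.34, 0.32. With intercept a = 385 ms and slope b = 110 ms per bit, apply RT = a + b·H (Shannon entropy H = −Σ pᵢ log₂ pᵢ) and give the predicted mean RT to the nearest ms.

559 ms

Entropy contributions −pᵢ log₂ pᵢ: 0.5292, 0.5292, 0.5260; sum H = 1.5844 bits.
RT = a + bH = 385 + 110·1.5844 = 559.28 ms.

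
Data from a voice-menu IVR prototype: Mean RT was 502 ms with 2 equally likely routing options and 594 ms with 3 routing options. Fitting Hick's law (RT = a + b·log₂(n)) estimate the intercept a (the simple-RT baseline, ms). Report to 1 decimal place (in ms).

344.7 ms

b = (RT₂ − RT₁)/(log₂ n₂ − log₂ n₁) = (594 − 502)/(1.5850 − 1) = 157.275 ms/bit.
a = RT₁ − b·log₂ n₁ = 502 − 157.275 × 1 = 344.725 ms.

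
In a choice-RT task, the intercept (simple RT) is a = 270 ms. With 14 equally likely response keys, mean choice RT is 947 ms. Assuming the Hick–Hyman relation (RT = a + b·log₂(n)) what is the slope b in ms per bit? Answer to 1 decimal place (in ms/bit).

b = (947 − 270) / log₂(14) = 677 / 3.8074 = 177.814 ms/bit.

177.8 ms/bit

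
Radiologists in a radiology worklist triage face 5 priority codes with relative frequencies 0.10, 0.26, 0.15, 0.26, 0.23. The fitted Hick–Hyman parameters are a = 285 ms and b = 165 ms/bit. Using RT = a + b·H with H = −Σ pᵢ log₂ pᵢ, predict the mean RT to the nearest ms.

Entropy contributions −pᵢ log₂ pᵢ: 0.3322, 0.5053, 0.4105, 0.5053, 0.4877; sum H = 2.2410 bits.
RT = a + bH = 285 + 165·2.2410 = 654.76 ms.

655 ms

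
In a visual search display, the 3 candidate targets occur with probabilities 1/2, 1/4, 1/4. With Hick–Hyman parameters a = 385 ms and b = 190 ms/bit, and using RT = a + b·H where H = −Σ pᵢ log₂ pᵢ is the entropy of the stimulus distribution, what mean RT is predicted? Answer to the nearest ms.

H = −Σ pᵢ log₂ pᵢ = 0.5·1 + 0.25·2 + 0.25·2 = 1.500 bits.
RT = 385 + 190 × 1.500 = 670.00 ms.

670 ms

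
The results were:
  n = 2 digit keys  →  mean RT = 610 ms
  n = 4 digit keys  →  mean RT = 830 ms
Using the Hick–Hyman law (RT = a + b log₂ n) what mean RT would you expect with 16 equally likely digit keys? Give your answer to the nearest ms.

1270 ms

With log₂ n on the abscissa the relation is linear; from the two conditions:
  b = (830 − 610) / (log₂ 4 − log₂ 2) = 220 / (2 − 1) = 220 ms/bit
  a = 610 − 220 × 1 = 390 ms
Then RT(16) = 390 + 220 × log₂ 16 = 390 + 220 × 4 ≈ 1270.000 ms.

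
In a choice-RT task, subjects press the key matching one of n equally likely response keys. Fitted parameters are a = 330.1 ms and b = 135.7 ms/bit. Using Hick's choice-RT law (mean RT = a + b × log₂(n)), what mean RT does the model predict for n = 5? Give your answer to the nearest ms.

645 ms

log₂(5) = 2.3219 bits, so RT = 330.1 + 135.7 × 2.3219 ≈ 645.186 ms.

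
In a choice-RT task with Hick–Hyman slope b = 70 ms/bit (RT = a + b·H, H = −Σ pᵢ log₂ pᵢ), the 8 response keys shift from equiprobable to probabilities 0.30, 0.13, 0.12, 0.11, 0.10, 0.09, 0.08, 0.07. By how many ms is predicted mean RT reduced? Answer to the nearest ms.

12 ms

Equiprobable entropy H₀ = log₂ 8 = 3.0000 bits.
Skewed entropy H = −Σ pᵢ log₂ pᵢ = 2.8260 bits.
ΔRT = b·(H₀ − H) = 70 × 0.1740 = 12.18 ms.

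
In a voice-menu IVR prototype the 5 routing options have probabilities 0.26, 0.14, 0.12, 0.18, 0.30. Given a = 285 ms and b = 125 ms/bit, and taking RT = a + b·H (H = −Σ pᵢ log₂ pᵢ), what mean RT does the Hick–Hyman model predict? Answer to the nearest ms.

564 ms

Entropy contributions −pᵢ log₂ pᵢ: 0.5053, 0.3971, 0.3671, 0.4453, 0.5211; sum H = 2.2359 bits.
RT = a + bH = 285 + 125·2.2359 = 564.48 ms.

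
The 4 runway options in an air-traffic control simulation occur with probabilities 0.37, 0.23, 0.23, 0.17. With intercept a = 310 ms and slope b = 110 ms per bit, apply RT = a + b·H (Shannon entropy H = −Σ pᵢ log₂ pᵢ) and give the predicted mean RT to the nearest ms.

523 ms

Entropy contributions −pᵢ log₂ pᵢ: 0.5307, 0.4877, 0.4877, 0.4346; sum H = 1.9407 bits.
RT = a + bH = 310 + 110·1.9407 = 523.47 ms.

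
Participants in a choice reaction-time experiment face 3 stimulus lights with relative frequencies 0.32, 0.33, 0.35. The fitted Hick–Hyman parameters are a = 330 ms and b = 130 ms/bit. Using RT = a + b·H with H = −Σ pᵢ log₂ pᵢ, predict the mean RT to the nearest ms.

Entropy contributions −pᵢ log₂ pᵢ: 0.5260, 0.5278, 0.5301; sum H = 1.5840 bits.
RT = a + bH = 330 + 130·1.5840 = 535.91 ms.

536 ms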